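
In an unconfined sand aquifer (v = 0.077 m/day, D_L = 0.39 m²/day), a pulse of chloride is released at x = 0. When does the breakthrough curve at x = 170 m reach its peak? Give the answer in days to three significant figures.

2140 days

For the 1D instantaneous-source solution, setting ∂C/∂t = 0 at fixed x gives v²t² + 2Dt − x² = 0, so t = (√(D² + v²x²) − D)/v².
√(D² + v²x²) = √(0.39² + 0.077² × 170²) = 13.10; v² = 0.005929.
t = (13.10 − 0.39)/0.005929 = 2140 days (vs. the pure-advection estimate x/v = 2210 d).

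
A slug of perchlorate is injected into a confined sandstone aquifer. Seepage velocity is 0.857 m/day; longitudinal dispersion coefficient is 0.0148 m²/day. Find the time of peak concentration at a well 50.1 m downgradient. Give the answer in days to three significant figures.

For the 1D instantaneous-source solution, setting ∂C/∂t = 0 at fixed x gives v²t² + 2Dt − x² = 0, so t = (√(D² + v²x²) − D)/v².
√(D² + v²x²) = √(0.0148² + 0.857² × 50.1²) = 42.94; v² = 0.734449.
t = (42.94 − 0.0148)/0.734449 = 58.4 days (vs. the pure-advection estimate x/v = 58.5 d).

58.4 days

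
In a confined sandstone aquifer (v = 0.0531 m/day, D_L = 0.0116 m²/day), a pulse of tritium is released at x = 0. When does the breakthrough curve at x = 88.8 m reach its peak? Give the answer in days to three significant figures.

1670 days

For the 1D instantaneous-source solution, setting ∂C/∂t = 0 at fixed x gives v²t² + 2Dt − x² = 0, so t = (√(D² + v²x²) − D)/v².
√(D² + v²x²) = √(0.0116² + 0.0531² × 88.8²) = 4.715; v² = 0.00281961.
t = (4.715 − 0.0116)/0.00281961 = 1670 days (vs. the pure-advection estimate x/v = 1670 d).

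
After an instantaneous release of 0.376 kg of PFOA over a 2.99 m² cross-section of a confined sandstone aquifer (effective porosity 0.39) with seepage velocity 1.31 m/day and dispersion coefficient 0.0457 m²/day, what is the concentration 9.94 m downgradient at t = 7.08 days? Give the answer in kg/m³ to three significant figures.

For an instantaneous plane source, C(x,t) = M/(n_e·A·√(4πDt)) · exp(−(x−vt)²/(4Dt)), with n_e·A the pore (flow) area.
Plume center vt = 1.31 × 7.08 = 9.2748 m, so the well at 9.94 m is 0.6652 m downgradient of the peak.
√(4πDt) = 2.016 m, giving peak height M/(n_e·A·√(4πDt)) = 0.376/(0.39 × 2.99 × 2.016) = 0.1599 kg/m³.
(x−vt)²/(4Dt) = (0.6652)²/(4 × 0.0457 × 7.08) = 0.3419; exp(−0.3419) = 0.7104.
C = 0.1599 × 0.7104 = 0.114 kg/m³.

0.114 kg/m³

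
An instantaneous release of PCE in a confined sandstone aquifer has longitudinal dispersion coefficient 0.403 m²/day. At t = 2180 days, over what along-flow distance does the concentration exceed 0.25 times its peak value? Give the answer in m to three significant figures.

140 m

The plume is Gaussian with σ = √(2Dt) = √(2 × 0.403 × 2180) = 41.92 m.
C/C_peak = exp(−Δx²/(2σ²)) = 0.25 ⇒ Δx = σ·√(−2 ln 0.25) = 41.92 × 1.665 = 69.80 m.
Width = 2Δx = 140 m.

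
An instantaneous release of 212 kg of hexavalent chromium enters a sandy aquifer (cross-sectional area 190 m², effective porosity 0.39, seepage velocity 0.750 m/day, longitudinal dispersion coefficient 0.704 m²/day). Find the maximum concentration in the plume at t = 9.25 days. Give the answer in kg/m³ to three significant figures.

The peak of an instantaneous 1D plume sits at x = vt; there the Gaussian factor is 1 and C_max = M/(n_e·A·√(4πDt)), where n_e·A is the pore area the mass is dissolved in.
√(4πDt) = √(4π × 0.704 × 9.25) = 9.046 m, so C_max = 212/(0.39 × 190 × 9.046) = 0.316 kg/m³.

0.316 kg/m³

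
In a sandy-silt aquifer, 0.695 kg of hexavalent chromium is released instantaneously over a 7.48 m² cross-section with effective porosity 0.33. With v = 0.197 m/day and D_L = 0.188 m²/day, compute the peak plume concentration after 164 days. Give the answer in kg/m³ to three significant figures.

The peak of an instantaneous 1D plume sits at x = vt; there the Gaussian factor is 1 and C_max = M/(n_e·A·√(4πDt)), where n_e·A is the pore area the mass is dissolved in.
√(4πDt) = √(4π × 0.188 × 164) = 19.68 m, so C_max = 0.695/(0.33 × 7.48 × 19.68) = 0.0143 kg/m³.

0.0143 kg/m³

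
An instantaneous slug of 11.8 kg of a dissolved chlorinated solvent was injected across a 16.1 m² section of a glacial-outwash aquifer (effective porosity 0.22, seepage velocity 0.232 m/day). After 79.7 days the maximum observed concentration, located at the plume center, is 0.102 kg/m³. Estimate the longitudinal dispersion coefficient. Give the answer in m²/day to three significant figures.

1.07 m²/day

At the plume center C_max = M/(n_e·A·√(4πDt)), so D = M²/(4πt·(n_e·A·C_max)²).
n_e·A·C_max = 0.22 × 16.1 × 0.102 = 0.3613 kg/m.
D = 11.8²/(4π × 79.7 × 0.3613²) = 1.07 m²/day.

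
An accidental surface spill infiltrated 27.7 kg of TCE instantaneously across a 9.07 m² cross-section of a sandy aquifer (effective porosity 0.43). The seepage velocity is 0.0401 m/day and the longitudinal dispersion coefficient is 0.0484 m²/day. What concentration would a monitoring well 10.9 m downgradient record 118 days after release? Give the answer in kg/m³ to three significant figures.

For an instantaneous plane source, C(x,t) = M/(n_e·A·√(4πDt)) · exp(−(x−vt)²/(4Dt)), with n_e·A the pore (flow) area.
Plume center vt = 0.0401 × 118 = 4.7318 m, so the well at 10.9 m is 6.1682 m downgradient of the peak.
√(4πDt) = 8.472 m, giving peak height M/(n_e·A·√(4πDt)) = 27.7/(0.43 × 9.07 × 8.472) = 0.8383 kg/m³.
(x−vt)²/(4Dt) = (6.1682)²/(4 × 0.0484 × 118) = 1.665; exp(−1.665) = 0.1892.
C = 0.8383 × 0.1892 = 0.159 kg/m³.

0.159 kg/m³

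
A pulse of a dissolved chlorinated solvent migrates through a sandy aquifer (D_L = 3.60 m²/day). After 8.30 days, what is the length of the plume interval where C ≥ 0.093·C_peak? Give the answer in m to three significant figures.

33.7 m

The plume is Gaussian with σ = √(2Dt) = √(2 × 3.60 × 8.30) = 7.730 m.
C/C_peak = exp(−Δx²/(2σ²)) = 0.093 ⇒ Δx = σ·√(−2 ln 0.093) = 7.730 × 2.180 = 16.85 m.
Width = 2Δx = 33.7 m.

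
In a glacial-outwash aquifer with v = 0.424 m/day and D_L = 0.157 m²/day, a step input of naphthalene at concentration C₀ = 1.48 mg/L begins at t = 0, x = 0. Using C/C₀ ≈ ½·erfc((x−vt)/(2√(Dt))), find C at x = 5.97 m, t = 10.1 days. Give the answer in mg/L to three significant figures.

0.254 mg/L

For a continuous step input, C/C₀ ≈ ½·erfc((x−vt)/(2√(Dt))).
vt = 0.424 × 10.1 = 4.2824 m and 2√(Dt) = 2√(0.157 × 10.1) = 2.518 m.
Argument (x−vt)/(2√(Dt)) = (5.97 − 4.2824)/2.518 = 0.6702; ½·erfc(0.6702) = 0.1716.
C = 1.48 × 0.1716 = 0.254 mg/L.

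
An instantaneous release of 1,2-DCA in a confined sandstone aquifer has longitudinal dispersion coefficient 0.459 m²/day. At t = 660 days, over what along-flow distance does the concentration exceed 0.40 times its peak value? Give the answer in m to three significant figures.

66.6 m

The plume is Gaussian with σ = √(2Dt) = √(2 × 0.459 × 660) = 24.61 m.
C/C_peak = exp(−Δx²/(2σ²)) = 0.40 ⇒ Δx = σ·√(−2 ln 0.40) = 24.61 × 1.354 = 33.32 m.
Width = 2Δx = 66.6 m.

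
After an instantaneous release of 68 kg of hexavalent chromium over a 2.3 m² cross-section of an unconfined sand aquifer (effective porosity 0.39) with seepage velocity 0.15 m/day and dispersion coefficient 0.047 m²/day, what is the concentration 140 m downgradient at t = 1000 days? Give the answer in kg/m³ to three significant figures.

For an instantaneous plane source, C(x,t) = M/(n_e·A·√(4πDt)) · exp(−(x−vt)²/(4Dt)), with n_e·A the pore (flow) area.
Plume center vt = 0.15 × 1000 = 150 m, so the well at 140 m is 10 m upgradient of the peak.
√(4πDt) = 24.30 m, giving peak height M/(n_e·A·√(4πDt)) = 68/(0.39 × 2.3 × 24.30) = 3.120 kg/m³.
(x−vt)²/(4Dt) = (-10)²/(4 × 0.047 × 1000) = 0.5319; exp(−0.5319) = 0.5875.
C = 3.120 × 0.5875 = 1.83 kg/m³.

1.83 kg/m³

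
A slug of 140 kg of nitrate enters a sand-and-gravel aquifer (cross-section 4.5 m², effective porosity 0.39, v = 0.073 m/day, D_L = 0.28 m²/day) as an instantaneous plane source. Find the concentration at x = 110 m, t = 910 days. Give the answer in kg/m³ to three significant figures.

For an instantaneous plane source, C(x,t) = M/(n_e·A·√(4πDt)) · exp(−(x−vt)²/(4Dt)), with n_e·A the pore (flow) area.
Plume center vt = 0.073 × 910 = 66.43 m, so the well at 110 m is 43.57 m downgradient of the peak.
√(4πDt) = 56.59 m, giving peak height M/(n_e·A·√(4πDt)) = 140/(0.39 × 4.5 × 56.59) = 1.410 kg/m³.
(x−vt)²/(4Dt) = (43.57)²/(4 × 0.28 × 910) = 1.863; exp(−1.863) = 0.1552.
C = 1.410 × 0.1552 = 0.219 kg/m³.

0.219 kg/m³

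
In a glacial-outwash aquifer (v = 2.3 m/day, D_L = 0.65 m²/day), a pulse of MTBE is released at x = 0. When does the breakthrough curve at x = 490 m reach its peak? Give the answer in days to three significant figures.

For the 1D instantaneous-source solution, setting ∂C/∂t = 0 at fixed x gives v²t² + 2Dt − x² = 0, so t = (√(D² + v²x²) − D)/v².
√(D² + v²x²) = √(0.65² + 2.3² × 490²) = 1127; v² = 5.29.
t = (1127 − 0.65)/5.29 = 213 days (vs. the pure-advection estimate x/v = 213 d).

213 days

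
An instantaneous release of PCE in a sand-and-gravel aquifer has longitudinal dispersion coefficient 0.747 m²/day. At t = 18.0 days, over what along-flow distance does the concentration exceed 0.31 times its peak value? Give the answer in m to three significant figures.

15.9 m

The plume is Gaussian with σ = √(2Dt) = √(2 × 0.747 × 18.0) = 5.186 m.
C/C_peak = exp(−Δx²/(2σ²)) = 0.31 ⇒ Δx = σ·√(−2 ln 0.31) = 5.186 × 1.530 = 7.935 m.
Width = 2Δx = 15.9 m.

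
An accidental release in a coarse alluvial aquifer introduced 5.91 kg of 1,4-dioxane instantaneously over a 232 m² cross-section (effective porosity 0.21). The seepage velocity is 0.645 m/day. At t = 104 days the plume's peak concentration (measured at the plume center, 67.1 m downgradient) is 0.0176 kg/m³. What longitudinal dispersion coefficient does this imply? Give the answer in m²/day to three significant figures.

0.0363 m²/day

At the plume center C_max = M/(n_e·A·√(4πDt)), so D = M²/(4πt·(n_e·A·C_max)²).
n_e·A·C_max = 0.21 × 232 × 0.0176 = 0.8575 kg/m.
D = 5.91²/(4π × 104 × 0.8575²) = 0.0363 m²/day.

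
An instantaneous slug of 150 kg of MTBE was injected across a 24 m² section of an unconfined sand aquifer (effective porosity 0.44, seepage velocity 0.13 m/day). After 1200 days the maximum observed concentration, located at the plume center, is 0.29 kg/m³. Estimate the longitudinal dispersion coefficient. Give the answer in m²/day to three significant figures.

At the plume center C_max = M/(n_e·A·√(4πDt)), so D = M²/(4πt·(n_e·A·C_max)²).
n_e·A·C_max = 0.44 × 24 × 0.29 = 3.062 kg/m.
D = 150²/(4π × 1200 × 3.062²) = 0.159 m²/day.

0.159 m²/day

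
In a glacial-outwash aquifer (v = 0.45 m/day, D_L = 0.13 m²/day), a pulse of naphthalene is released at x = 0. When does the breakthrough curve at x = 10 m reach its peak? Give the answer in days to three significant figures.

For the 1D instantaneous-source solution, setting ∂C/∂t = 0 at fixed x gives v²t² + 2Dt − x² = 0, so t = (√(D² + v²x²) − D)/v².
√(D² + v²x²) = √(0.13² + 0.45² × 10²) = 4.502; v² = 0.2025.
t = (4.502 − 0.13)/0.2025 = 21.6 days (vs. the pure-advection estimate x/v = 22.2 d).

21.6 days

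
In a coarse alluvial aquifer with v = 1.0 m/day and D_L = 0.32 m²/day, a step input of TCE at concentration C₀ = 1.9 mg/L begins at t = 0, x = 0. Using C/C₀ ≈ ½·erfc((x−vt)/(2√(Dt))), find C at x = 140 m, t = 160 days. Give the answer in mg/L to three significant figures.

1.85 mg/L

For a continuous step input, C/C₀ ≈ ½·erfc((x−vt)/(2√(Dt))).
vt = 1.0 × 160 = 160 m and 2√(Dt) = 2√(0.32 × 160) = 14.31 m.
Argument (x−vt)/(2√(Dt)) = (140 − 160)/14.31 = -1.398; ½·erfc(-1.398) = 0.9760.
C = 1.9 × 0.9760 = 1.85 mg/L.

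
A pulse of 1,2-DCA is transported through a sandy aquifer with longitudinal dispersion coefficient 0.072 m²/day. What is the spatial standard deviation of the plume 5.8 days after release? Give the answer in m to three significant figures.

Dispersive spreading gives a Gaussian with σ² = 2Dt; advection only shifts the center.
σ = √(2 × 0.072 × 5.8) = 0.914 m.

0.914 m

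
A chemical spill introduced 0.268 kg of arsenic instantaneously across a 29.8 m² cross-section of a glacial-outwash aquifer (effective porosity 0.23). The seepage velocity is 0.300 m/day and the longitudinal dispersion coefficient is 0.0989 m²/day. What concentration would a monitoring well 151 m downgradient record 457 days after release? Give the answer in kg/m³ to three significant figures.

For an instantaneous plane source, C(x,t) = M/(n_e·A·√(4πDt)) · exp(−(x−vt)²/(4Dt)), with n_e·A the pore (flow) area.
Plume center vt = 0.300 × 457 = 137.1 m, so the well at 151 m is 13.9 m downgradient of the peak.
√(4πDt) = 23.83 m, giving peak height M/(n_e·A·√(4πDt)) = 0.268/(0.23 × 29.8 × 23.83) = 0.001641 kg/m³.
(x−vt)²/(4Dt) = (13.9)²/(4 × 0.0989 × 457) = 1.069; exp(−1.069) = 0.3434.
C = 0.001641 × 0.3434 = 0.000564 kg/m³.

0.000564 kg/m³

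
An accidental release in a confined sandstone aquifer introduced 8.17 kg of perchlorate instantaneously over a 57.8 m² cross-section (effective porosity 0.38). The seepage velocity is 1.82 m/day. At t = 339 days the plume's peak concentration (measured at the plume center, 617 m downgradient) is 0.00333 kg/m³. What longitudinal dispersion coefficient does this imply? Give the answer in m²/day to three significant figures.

At the plume center C_max = M/(n_e·A·√(4πDt)), so D = M²/(4πt·(n_e·A·C_max)²).
n_e·A·C_max = 0.38 × 57.8 × 0.00333 = 0.07314 kg/m.
D = 8.17²/(4π × 339 × 0.07314²) = 2.93 m²/day.

2.93 m²/day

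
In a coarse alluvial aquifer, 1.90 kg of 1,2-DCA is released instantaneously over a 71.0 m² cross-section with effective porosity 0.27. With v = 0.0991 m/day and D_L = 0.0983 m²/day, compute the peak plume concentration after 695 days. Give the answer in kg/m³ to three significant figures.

The peak of an instantaneous 1D plume sits at x = vt; there the Gaussian factor is 1 and C_max = M/(n_e·A·√(4πDt)), where n_e·A is the pore area the mass is dissolved in.
√(4πDt) = √(4π × 0.0983 × 695) = 29.30 m, so C_max = 1.90/(0.27 × 71.0 × 29.30) = 0.00338 kg/m³.

0.00338 kg/m³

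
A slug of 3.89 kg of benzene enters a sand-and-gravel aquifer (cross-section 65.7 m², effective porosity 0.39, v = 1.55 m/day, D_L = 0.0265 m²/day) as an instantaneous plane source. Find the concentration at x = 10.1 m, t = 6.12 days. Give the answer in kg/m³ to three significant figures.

0.0595 kg/m³

For an instantaneous plane source, C(x,t) = M/(n_e·A·√(4πDt)) · exp(−(x−vt)²/(4Dt)), with n_e·A the pore (flow) area.
Plume center vt = 1.55 × 6.12 = 9.486 m, so the well at 10.1 m is 0.614 m downgradient of the peak.
√(4πDt) = 1.428 m, giving peak height M/(n_e·A·√(4πDt)) = 3.89/(0.39 × 65.7 × 1.428) = 0.1063 kg/m³.
(x−vt)²/(4Dt) = (0.614)²/(4 × 0.0265 × 6.12) = 0.5811; exp(−0.5811) = 0.5593.
C = 0.1063 × 0.5593 = 0.0595 kg/m³.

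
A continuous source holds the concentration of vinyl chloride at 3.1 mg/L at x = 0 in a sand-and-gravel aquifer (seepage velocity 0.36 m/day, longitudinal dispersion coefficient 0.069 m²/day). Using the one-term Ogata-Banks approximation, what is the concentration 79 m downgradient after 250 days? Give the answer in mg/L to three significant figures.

3.01 mg/L

For a continuous step input, C/C₀ ≈ ½·erfc((x−vt)/(2√(Dt))).
vt = 0.36 × 250 = 90 m and 2√(Dt) = 2√(0.069 × 250) = 8.307 m.
Argument (x−vt)/(2√(Dt)) = (79 − 90)/8.307 = -1.324; ½·erfc(-1.324) = 0.9694.
C = 3.1 × 0.9694 = 3.01 mg/L.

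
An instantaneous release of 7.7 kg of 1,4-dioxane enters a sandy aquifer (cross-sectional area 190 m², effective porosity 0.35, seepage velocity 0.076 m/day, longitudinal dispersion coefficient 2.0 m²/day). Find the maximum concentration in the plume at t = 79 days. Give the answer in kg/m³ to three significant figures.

0.00260 kg/m³

The peak of an instantaneous 1D plume sits at x = vt; there the Gaussian factor is 1 and C_max = M/(n_e·A·√(4πDt)), where n_e·A is the pore area the mass is dissolved in.
√(4πDt) = √(4π × 2.0 × 79) = 44.56 m, so C_max = 7.7/(0.35 × 190 × 44.56) = 0.00260 kg/m³.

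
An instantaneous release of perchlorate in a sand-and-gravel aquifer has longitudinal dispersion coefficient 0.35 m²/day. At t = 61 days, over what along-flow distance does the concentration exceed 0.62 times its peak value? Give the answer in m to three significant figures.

The plume is Gaussian with σ = √(2Dt) = √(2 × 0.35 × 61) = 6.535 m.
C/C_peak = exp(−Δx²/(2σ²)) = 0.62 ⇒ Δx = σ·√(−2 ln 0.62) = 6.535 × 0.9778 = 6.390 m.
Width = 2Δx = 12.8 m.

12.8 m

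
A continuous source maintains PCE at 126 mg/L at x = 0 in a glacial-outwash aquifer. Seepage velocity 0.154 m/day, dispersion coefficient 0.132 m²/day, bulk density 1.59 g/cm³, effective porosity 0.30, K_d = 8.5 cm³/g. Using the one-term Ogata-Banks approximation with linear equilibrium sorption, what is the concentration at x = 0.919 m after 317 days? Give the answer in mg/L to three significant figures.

Retardation factor R = 1 + ρ_b·K_d/n = 1 + 1.59 × 8.5/0.30 = 46.05.
Sorption retards both mechanisms: v_R = v/R = 0.003344 m/day, D_R = D/R = 0.002866 m²/day.
v_R·t = 0.003344 × 317 = 1.060048 m; 2√(D_R t) = 1.906 m; argument = (0.919 − 1.060048)/1.906 = -0.07400.
C = C₀ × ½·erfc(-0.07400) = 126 × 0.5417 = 68.3 mg/L.

68.3 mg/L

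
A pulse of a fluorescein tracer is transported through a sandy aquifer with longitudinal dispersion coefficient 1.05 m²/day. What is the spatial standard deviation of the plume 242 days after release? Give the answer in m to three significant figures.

Dispersive spreading gives a Gaussian with σ² = 2Dt; advection only shifts the center.
σ = √(2 × 1.05 × 242) = 22.5 m.

22.5 m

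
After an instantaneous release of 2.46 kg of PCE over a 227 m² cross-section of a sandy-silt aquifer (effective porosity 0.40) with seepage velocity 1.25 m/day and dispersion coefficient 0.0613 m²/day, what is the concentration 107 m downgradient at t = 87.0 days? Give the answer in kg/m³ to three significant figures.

0.00287 kg/m³

For an instantaneous plane source, C(x,t) = M/(n_e·A·√(4πDt)) · exp(−(x−vt)²/(4Dt)), with n_e·A the pore (flow) area.
Plume center vt = 1.25 × 87.0 = 108.75 m, so the well at 107 m is 1.75 m upgradient of the peak.
√(4πDt) = 8.186 m, giving peak height M/(n_e·A·√(4πDt)) = 2.46/(0.40 × 227 × 8.186) = 0.003310 kg/m³.
(x−vt)²/(4Dt) = (-1.75)²/(4 × 0.0613 × 87.0) = 0.1436; exp(−0.1436) = 0.8662.
C = 0.003310 × 0.8662 = 0.00287 kg/m³.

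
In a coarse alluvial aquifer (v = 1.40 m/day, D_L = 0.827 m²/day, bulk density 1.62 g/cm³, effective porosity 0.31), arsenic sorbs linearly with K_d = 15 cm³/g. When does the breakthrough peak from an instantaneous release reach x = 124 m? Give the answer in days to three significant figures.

7000 days

Retardation factor R = 1 + ρ_b·K_d/n = 1 + 1.62 × 15/0.31 = 79.39.
Sorption retards both mechanisms: v_R = v/R = 0.01763 m/day, D_R = D/R = 0.01042 m²/day.
Peak time from v_R²t² + 2D_R t − x² = 0: t = (√(D_R² + v_R²x²) − D_R)/v_R².
√(D_R² + v_R²x²) = √(0.01042² + 0.01763² × 124²) = 2.186; v_R² = 0.0003108.
t = (2.186 − 0.01042)/0.0003108 = 7000 days.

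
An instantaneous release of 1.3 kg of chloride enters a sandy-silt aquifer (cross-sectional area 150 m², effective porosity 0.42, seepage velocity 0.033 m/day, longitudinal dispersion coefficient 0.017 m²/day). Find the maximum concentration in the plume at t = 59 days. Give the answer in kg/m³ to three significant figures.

0.00581 kg/m³

The peak of an instantaneous 1D plume sits at x = vt; there the Gaussian factor is 1 and C_max = M/(n_e·A·√(4πDt)), where n_e·A is the pore area the mass is dissolved in.
√(4πDt) = √(4π × 0.017 × 59) = 3.550 m, so C_max = 1.3/(0.42 × 150 × 3.550) = 0.00581 kg/m³.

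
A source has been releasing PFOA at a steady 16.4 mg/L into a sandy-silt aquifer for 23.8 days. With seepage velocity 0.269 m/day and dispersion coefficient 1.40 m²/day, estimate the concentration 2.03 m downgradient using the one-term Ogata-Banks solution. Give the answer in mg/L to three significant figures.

11.5 mg/L

For a continuous step input, C/C₀ ≈ ½·erfc((x−vt)/(2√(Dt))).
vt = 0.269 × 23.8 = 6.4022 m and 2√(Dt) = 2√(1.40 × 23.8) = 11.54 m.
Argument (x−vt)/(2√(Dt)) = (2.03 − 6.4022)/11.54 = -0.3789; ½·erfc(-0.3789) = 0.7040.
C = 16.4 × 0.7040 = 11.5 mg/L.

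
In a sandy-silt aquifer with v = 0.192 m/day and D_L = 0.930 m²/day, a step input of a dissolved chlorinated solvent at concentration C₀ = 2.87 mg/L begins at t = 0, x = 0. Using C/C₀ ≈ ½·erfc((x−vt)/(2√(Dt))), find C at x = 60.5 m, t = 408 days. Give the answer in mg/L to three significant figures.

For a continuous step input, C/C₀ ≈ ½·erfc((x−vt)/(2√(Dt))).
vt = 0.192 × 408 = 78.336 m and 2√(Dt) = 2√(0.930 × 408) = 38.96 m.
Argument (x−vt)/(2√(Dt)) = (60.5 − 78.336)/38.96 = -0.4578; ½·erfc(-0.4578) = 0.7413.
C = 2.87 × 0.7413 = 2.13 mg/L.

2.13 mg/L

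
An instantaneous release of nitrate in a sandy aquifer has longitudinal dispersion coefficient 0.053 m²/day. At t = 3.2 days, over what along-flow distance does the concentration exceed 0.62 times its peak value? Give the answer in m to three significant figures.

The plume is Gaussian with σ = √(2Dt) = √(2 × 0.053 × 3.2) = 0.5824 m.
C/C_peak = exp(−Δx²/(2σ²)) = 0.62 ⇒ Δx = σ·√(−2 ln 0.62) = 0.5824 × 0.9778 = 0.5695 m.
Width = 2Δx = 1.14 m.

1.14 m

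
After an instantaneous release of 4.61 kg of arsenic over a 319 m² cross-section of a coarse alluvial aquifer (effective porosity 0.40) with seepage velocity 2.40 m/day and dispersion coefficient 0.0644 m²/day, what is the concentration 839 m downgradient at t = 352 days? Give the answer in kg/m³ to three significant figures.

For an instantaneous plane source, C(x,t) = M/(n_e·A·√(4πDt)) · exp(−(x−vt)²/(4Dt)), with n_e·A the pore (flow) area.
Plume center vt = 2.40 × 352 = 844.8 m, so the well at 839 m is 5.8 m upgradient of the peak.
√(4πDt) = 16.88 m, giving peak height M/(n_e·A·√(4πDt)) = 4.61/(0.40 × 319 × 16.88) = 0.002140 kg/m³.
(x−vt)²/(4Dt) = (-5.8)²/(4 × 0.0644 × 352) = 0.3710; exp(−0.3710) = 0.6900.
C = 0.002140 × 0.6900 = 0.00148 kg/m³.

0.00148 kg/m³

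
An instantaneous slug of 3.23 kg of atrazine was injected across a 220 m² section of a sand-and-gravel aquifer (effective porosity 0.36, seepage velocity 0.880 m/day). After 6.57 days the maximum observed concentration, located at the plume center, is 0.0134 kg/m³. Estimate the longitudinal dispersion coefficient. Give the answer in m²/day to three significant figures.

0.112 m²/day

At the plume center C_max = M/(n_e·A·√(4πDt)), so D = M²/(4πt·(n_e·A·C_max)²).
n_e·A·C_max = 0.36 × 220 × 0.0134 = 1.061 kg/m.
D = 3.23²/(4π × 6.57 × 1.061²) = 0.112 m²/day.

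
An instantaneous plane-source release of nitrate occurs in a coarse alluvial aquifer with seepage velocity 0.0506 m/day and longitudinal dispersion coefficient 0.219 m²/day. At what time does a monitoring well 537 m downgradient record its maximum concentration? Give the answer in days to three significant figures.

10500 days

For the 1D instantaneous-source solution, setting ∂C/∂t = 0 at fixed x gives v²t² + 2Dt − x² = 0, so t = (√(D² + v²x²) − D)/v².
√(D² + v²x²) = √(0.219² + 0.0506² × 537²) = 27.17; v² = 0.00256036.
t = (27.17 − 0.219)/0.00256036 = 10500 days (vs. the pure-advection estimate x/v = 10600 d).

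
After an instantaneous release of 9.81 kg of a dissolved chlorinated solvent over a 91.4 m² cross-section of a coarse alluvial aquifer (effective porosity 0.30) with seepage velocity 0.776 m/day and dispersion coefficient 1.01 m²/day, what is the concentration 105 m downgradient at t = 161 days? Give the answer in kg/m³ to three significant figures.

0.00430 kg/m³

For an instantaneous plane source, C(x,t) = M/(n_e·A·√(4πDt)) · exp(−(x−vt)²/(4Dt)), with n_e·A the pore (flow) area.
Plume center vt = 0.776 × 161 = 124.936 m, so the well at 105 m is 19.936 m upgradient of the peak.
√(4πDt) = 45.20 m, giving peak height M/(n_e·A·√(4πDt)) = 9.81/(0.30 × 91.4 × 45.20) = 0.007915 kg/m³.
(x−vt)²/(4Dt) = (-19.936)²/(4 × 1.01 × 161) = 0.6110; exp(−0.6110) = 0.5428.
C = 0.007915 × 0.5428 = 0.00430 kg/m³.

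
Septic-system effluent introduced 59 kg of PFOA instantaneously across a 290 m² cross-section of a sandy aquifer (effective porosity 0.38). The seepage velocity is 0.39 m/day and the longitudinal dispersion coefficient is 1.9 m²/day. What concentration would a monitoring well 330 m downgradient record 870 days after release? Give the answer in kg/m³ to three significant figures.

For an instantaneous plane source, C(x,t) = M/(n_e·A·√(4πDt)) · exp(−(x−vt)²/(4Dt)), with n_e·A the pore (flow) area.
Plume center vt = 0.39 × 870 = 339.3 m, so the well at 330 m is 9.3 m upgradient of the peak.
√(4πDt) = 144.1 m, giving peak height M/(n_e·A·√(4πDt)) = 59/(0.38 × 290 × 144.1) = 0.003715 kg/m³.
(x−vt)²/(4Dt) = (-9.3)²/(4 × 1.9 × 870) = 0.01308; exp(−0.01308) = 0.9870.
C = 0.003715 × 0.9870 = 0.00367 kg/m³.

0.00367 kg/m³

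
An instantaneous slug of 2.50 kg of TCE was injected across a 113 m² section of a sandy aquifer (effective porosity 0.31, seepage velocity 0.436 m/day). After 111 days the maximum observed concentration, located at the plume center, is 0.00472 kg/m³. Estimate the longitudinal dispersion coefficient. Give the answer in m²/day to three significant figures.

0.164 m²/day

At the plume center C_max = M/(n_e·A·√(4πDt)), so D = M²/(4πt·(n_e·A·C_max)²).
n_e·A·C_max = 0.31 × 113 × 0.00472 = 0.1653 kg/m.
D = 2.50²/(4π × 111 × 0.1653²) = 0.164 m²/day.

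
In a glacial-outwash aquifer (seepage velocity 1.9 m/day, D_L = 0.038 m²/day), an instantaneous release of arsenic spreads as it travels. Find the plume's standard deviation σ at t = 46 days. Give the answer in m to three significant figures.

Dispersive spreading gives a Gaussian with σ² = 2Dt; advection only shifts the center.
σ = √(2 × 0.038 × 46) = 1.87 m.

1.87 m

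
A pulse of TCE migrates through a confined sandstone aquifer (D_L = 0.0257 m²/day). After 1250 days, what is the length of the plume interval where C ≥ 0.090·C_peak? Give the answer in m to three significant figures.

35.2 m

The plume is Gaussian with σ = √(2Dt) = √(2 × 0.0257 × 1250) = 8.016 m.
C/C_peak = exp(−Δx²/(2σ²)) = 0.090 ⇒ Δx = σ·√(−2 ln 0.090) = 8.016 × 2.195 = 17.60 m.
Width = 2Δx = 35.2 m.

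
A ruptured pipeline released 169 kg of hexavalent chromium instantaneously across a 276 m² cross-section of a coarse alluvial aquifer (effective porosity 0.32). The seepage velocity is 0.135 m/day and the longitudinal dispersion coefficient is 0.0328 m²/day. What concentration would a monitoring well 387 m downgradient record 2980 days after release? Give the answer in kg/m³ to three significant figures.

For an instantaneous plane source, C(x,t) = M/(n_e·A·√(4πDt)) · exp(−(x−vt)²/(4Dt)), with n_e·A the pore (flow) area.
Plume center vt = 0.135 × 2980 = 402.3 m, so the well at 387 m is 15.3 m upgradient of the peak.
√(4πDt) = 35.05 m, giving peak height M/(n_e·A·√(4πDt)) = 169/(0.32 × 276 × 35.05) = 0.05459 kg/m³.
(x−vt)²/(4Dt) = (-15.3)²/(4 × 0.0328 × 2980) = 0.5987; exp(−0.5987) = 0.5495.
C = 0.05459 × 0.5495 = 0.0300 kg/m³.

0.0300 kg/m³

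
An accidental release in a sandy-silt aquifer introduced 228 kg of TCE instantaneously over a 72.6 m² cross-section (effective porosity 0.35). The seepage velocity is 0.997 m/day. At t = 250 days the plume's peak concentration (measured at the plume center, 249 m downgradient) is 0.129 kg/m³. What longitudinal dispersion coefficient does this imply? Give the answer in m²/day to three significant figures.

1.54 m²/day

At the plume center C_max = M/(n_e·A·√(4πDt)), so D = M²/(4πt·(n_e·A·C_max)²).
n_e·A·C_max = 0.35 × 72.6 × 0.129 = 3.278 kg/m.
D = 228²/(4π × 250 × 3.278²) = 1.54 m²/day.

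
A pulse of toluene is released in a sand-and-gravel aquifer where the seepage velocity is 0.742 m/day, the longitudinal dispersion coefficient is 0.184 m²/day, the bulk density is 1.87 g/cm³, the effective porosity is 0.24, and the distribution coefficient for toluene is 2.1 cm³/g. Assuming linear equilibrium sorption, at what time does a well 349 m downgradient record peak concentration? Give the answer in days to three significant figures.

Retardation factor R = 1 + ρ_b·K_d/n = 1 + 1.87 × 2.1/0.24 = 17.36.
Sorption retards both mechanisms: v_R = v/R = 0.04274 m/day, D_R = D/R = 0.01060 m²/day.
Peak time from v_R²t² + 2D_R t − x² = 0: t = (√(D_R² + v_R²x²) − D_R)/v_R².
√(D_R² + v_R²x²) = √(0.01060² + 0.04274² × 349²) = 14.92; v_R² = 0.001827.
t = (14.92 − 0.01060)/0.001827 = 8160 days.

8160 days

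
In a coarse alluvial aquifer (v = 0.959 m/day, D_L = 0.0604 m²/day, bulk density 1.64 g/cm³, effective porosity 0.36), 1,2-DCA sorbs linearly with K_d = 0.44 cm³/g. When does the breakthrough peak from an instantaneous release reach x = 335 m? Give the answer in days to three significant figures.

1050 days

Retardation factor R = 1 + ρ_b·K_d/n = 1 + 1.64 × 0.44/0.36 = 3.004.
Sorption retards both mechanisms: v_R = v/R = 0.3192 m/day, D_R = D/R = 0.02011 m²/day.
Peak time from v_R²t² + 2D_R t − x² = 0: t = (√(D_R² + v_R²x²) − D_R)/v_R².
√(D_R² + v_R²x²) = √(0.02011² + 0.3192² × 335²) = 106.9; v_R² = 0.1019.
t = (106.9 − 0.02011)/0.1019 = 1050 days.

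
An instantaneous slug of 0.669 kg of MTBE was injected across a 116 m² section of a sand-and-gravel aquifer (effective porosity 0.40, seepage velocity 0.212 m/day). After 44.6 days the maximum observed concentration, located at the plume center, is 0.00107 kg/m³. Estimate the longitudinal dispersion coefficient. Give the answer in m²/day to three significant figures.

0.324 m²/day

At the plume center C_max = M/(n_e·A·√(4πDt)), so D = M²/(4πt·(n_e·A·C_max)²).
n_e·A·C_max = 0.40 × 116 × 0.00107 = 0.04965 kg/m.
D = 0.669²/(4π × 44.6 × 0.04965²) = 0.324 m²/day.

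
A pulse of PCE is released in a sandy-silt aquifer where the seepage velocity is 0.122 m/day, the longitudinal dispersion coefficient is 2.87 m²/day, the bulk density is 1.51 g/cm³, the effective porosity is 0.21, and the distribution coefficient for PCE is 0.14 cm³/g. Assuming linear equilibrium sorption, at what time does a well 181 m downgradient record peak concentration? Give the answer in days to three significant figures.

2620 days

Retardation factor R = 1 + ρ_b·K_d/n = 1 + 1.51 × 0.14/0.21 = 2.007.
Sorption retards both mechanisms: v_R = v/R = 0.06079 m/day, D_R = D/R = 1.430 m²/day.
Peak time from v_R²t² + 2D_R t − x² = 0: t = (√(D_R² + v_R²x²) − D_R)/v_R².
√(D_R² + v_R²x²) = √(1.430² + 0.06079² × 181²) = 11.10; v_R² = 0.003695.
t = (11.10 − 1.430)/0.003695 = 2620 days.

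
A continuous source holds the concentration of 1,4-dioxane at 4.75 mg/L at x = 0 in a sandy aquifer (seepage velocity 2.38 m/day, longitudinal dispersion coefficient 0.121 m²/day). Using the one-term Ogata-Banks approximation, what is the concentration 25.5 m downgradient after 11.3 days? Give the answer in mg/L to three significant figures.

For a continuous step input, C/C₀ ≈ ½·erfc((x−vt)/(2√(Dt))).
vt = 2.38 × 11.3 = 26.894 m and 2√(Dt) = 2√(0.121 × 11.3) = 2.339 m.
Argument (x−vt)/(2√(Dt)) = (25.5 − 26.894)/2.339 = -0.5960; ½·erfc(-0.5960) = 0.8003.
C = 4.75 × 0.8003 = 3.80 mg/L.

3.80 mg/L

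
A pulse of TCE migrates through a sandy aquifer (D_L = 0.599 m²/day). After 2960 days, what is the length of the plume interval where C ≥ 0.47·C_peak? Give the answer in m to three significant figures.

146 m

The plume is Gaussian with σ = √(2Dt) = √(2 × 0.599 × 2960) = 59.55 m.
C/C_peak = exp(−Δx²/(2σ²)) = 0.47 ⇒ Δx = σ·√(−2 ln 0.47) = 59.55 × 1.229 = 73.19 m.
Width = 2Δx = 146 m.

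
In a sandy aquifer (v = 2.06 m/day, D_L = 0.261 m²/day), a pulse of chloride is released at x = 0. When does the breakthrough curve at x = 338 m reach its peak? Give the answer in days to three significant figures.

For the 1D instantaneous-source solution, setting ∂C/∂t = 0 at fixed x gives v²t² + 2Dt − x² = 0, so t = (√(D² + v²x²) − D)/v².
√(D² + v²x²) = √(0.261² + 2.06² × 338²) = 696.3; v² = 4.2436.
t = (696.3 − 0.261)/4.2436 = 164 days (vs. the pure-advection estimate x/v = 164 d).

164 days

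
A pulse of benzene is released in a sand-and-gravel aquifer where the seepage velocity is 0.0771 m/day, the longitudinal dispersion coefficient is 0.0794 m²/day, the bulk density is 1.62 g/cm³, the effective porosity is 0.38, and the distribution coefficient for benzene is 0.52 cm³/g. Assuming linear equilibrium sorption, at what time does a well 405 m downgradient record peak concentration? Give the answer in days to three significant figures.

16900 days

Retardation factor R = 1 + ρ_b·K_d/n = 1 + 1.62 × 0.52/0.38 = 3.217.
Sorption retards both mechanisms: v_R = v/R = 0.02397 m/day, D_R = D/R = 0.02468 m²/day.
Peak time from v_R²t² + 2D_R t − x² = 0: t = (√(D_R² + v_R²x²) − D_R)/v_R².
√(D_R² + v_R²x²) = √(0.02468² + 0.02397² × 405²) = 9.708; v_R² = 0.0005746.
t = (9.708 − 0.02468)/0.0005746 = 16900 days.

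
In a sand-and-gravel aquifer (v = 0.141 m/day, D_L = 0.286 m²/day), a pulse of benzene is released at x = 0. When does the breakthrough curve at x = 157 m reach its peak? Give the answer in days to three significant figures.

For the 1D instantaneous-source solution, setting ∂C/∂t = 0 at fixed x gives v²t² + 2Dt − x² = 0, so t = (√(D² + v²x²) − D)/v².
√(D² + v²x²) = √(0.286² + 0.141² × 157²) = 22.14; v² = 0.019881.
t = (22.14 − 0.286)/0.019881 = 1100 days (vs. the pure-advection estimate x/v = 1110 d).

1100 days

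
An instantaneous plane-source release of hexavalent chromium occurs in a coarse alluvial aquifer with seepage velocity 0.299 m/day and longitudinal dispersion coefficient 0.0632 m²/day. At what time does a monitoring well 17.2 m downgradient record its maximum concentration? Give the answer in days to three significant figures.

56.8 days

For the 1D instantaneous-source solution, setting ∂C/∂t = 0 at fixed x gives v²t² + 2Dt − x² = 0, so t = (√(D² + v²x²) − D)/v².
√(D² + v²x²) = √(0.0632² + 0.299² × 17.2²) = 5.143; v² = 0.089401.
t = (5.143 − 0.0632)/0.089401 = 56.8 days (vs. the pure-advection estimate x/v = 57.5 d).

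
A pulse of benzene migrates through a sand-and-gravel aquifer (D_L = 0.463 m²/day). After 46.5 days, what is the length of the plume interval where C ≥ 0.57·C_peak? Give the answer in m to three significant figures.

13.9 m

The plume is Gaussian with σ = √(2Dt) = √(2 × 0.463 × 46.5) = 6.562 m.
C/C_peak = exp(−Δx²/(2σ²)) = 0.57 ⇒ Δx = σ·√(−2 ln 0.57) = 6.562 × 1.060 = 6.956 m.
Width = 2Δx = 13.9 m.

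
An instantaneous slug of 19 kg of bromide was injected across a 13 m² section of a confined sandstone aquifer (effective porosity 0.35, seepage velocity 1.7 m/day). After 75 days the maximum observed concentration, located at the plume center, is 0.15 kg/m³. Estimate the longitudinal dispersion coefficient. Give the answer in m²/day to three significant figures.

At the plume center C_max = M/(n_e·A·√(4πDt)), so D = M²/(4πt·(n_e·A·C_max)²).
n_e·A·C_max = 0.35 × 13 × 0.15 = 0.6825 kg/m.
D = 19²/(4π × 75 × 0.6825²) = 0.822 m²/day.

0.822 m²/day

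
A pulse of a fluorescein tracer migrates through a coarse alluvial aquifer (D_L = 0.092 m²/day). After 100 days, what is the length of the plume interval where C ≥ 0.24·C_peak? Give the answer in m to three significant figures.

14.5 m

The plume is Gaussian with σ = √(2Dt) = √(2 × 0.092 × 100) = 4.290 m.
C/C_peak = exp(−Δx²/(2σ²)) = 0.24 ⇒ Δx = σ·√(−2 ln 0.24) = 4.290 × 1.689 = 7.246 m.
Width = 2Δx = 14.5 m.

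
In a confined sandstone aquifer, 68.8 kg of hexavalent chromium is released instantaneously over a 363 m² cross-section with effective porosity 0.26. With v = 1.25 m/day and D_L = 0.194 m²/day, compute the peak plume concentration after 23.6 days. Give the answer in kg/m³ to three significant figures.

The peak of an instantaneous 1D plume sits at x = vt; there the Gaussian factor is 1 and C_max = M/(n_e·A·√(4πDt)), where n_e·A is the pore area the mass is dissolved in.
√(4πDt) = √(4π × 0.194 × 23.6) = 7.585 m, so C_max = 68.8/(0.26 × 363 × 7.585) = 0.0961 kg/m³.

0.0961 kg/m³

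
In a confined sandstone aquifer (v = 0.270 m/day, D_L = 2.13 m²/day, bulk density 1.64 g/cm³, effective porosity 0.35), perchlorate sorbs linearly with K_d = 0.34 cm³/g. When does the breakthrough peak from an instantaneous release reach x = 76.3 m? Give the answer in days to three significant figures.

Retardation factor R = 1 + ρ_b·K_d/n = 1 + 1.64 × 0.34/0.35 = 2.593.
Sorption retards both mechanisms: v_R = v/R = 0.1041 m/day, D_R = D/R = 0.8214 m²/day.
Peak time from v_R²t² + 2D_R t − x² = 0: t = (√(D_R² + v_R²x²) − D_R)/v_R².
√(D_R² + v_R²x²) = √(0.8214² + 0.1041² × 76.3²) = 7.985; v_R² = 0.01084.
t = (7.985 − 0.8214)/0.01084 = 661 days.

661 days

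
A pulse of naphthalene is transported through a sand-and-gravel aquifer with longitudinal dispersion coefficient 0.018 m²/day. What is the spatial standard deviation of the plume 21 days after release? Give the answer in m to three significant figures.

0.869 m

Dispersive spreading gives a Gaussian with σ² = 2Dt; advection only shifts the center.
σ = √(2 × 0.018 × 21) = 0.869 m.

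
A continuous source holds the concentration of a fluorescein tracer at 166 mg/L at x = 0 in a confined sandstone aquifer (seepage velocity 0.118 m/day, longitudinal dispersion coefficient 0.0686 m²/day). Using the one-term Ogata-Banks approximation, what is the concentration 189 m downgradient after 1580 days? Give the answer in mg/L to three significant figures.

For a continuous step input, C/C₀ ≈ ½·erfc((x−vt)/(2√(Dt))).
vt = 0.118 × 1580 = 186.44 m and 2√(Dt) = 2√(0.0686 × 1580) = 20.82 m.
Argument (x−vt)/(2√(Dt)) = (189 − 186.44)/20.82 = 0.1230; ½·erfc(0.1230) = 0.4310.
C = 166 × 0.4310 = 71.5 mg/L.

71.5 mg/L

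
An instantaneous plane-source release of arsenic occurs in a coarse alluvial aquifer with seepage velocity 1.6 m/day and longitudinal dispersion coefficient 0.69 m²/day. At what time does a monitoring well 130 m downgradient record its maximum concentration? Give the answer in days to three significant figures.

81.0 days

For the 1D instantaneous-source solution, setting ∂C/∂t = 0 at fixed x gives v²t² + 2Dt − x² = 0, so t = (√(D² + v²x²) − D)/v².
√(D² + v²x²) = √(0.69² + 1.6² × 130²) = 208.0; v² = 2.56.
t = (208.0 − 0.69)/2.56 = 81.0 days (vs. the pure-advection estimate x/v = 81.2 d).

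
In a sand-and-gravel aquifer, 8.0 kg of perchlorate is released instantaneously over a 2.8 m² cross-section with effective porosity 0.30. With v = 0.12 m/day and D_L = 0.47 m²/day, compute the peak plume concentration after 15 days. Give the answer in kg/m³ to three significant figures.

1.01 kg/m³

The peak of an instantaneous 1D plume sits at x = vt; there the Gaussian factor is 1 and C_max = M/(n_e·A·√(4πDt)), where n_e·A is the pore area the mass is dissolved in.
√(4πDt) = √(4π × 0.47 × 15) = 9.412 m, so C_max = 8.0/(0.30 × 2.8 × 9.412) = 1.01 kg/m³.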